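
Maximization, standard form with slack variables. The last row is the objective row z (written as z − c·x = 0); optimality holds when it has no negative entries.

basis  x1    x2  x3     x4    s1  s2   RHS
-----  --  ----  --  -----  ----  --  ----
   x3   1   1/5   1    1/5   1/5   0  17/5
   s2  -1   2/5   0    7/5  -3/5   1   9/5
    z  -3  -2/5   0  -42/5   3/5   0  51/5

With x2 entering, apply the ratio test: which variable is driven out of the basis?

s2

Column x2 entries and ratios — x3: (17/5)/(1/5) = 17; s2: (9/5)/(2/5) = 9/2.
Smallest ratio is 9/2 in the row of s2, so s2 leaves.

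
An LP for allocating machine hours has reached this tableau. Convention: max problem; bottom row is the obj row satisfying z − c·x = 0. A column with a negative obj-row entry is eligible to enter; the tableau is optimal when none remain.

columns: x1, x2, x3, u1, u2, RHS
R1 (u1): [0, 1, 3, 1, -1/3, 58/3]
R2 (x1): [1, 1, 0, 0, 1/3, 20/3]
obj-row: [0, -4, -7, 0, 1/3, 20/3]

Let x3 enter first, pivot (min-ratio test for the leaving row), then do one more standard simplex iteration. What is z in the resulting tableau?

Ratio test on column x3 — row 1: (58/3)/3 = 58/9; row 2: entry 0 ≤ 0. Minimum is 58/9 at row 1 (u1 leaves); pivot element 3.
Pivot on row 1; the obj-row RHS becomes 20/3 − (-7)·(58/9) = 466/9.
Next entering variable (most negative obj-row entry -5/3): x2.
Ratio test on column x2 — row 1: (58/9)/(1/3) = 58/3; row 2: (20/3)/1 = 20/3. Minimum is 20/3 at row 2 (x1 leaves); pivot element 1.
After the second pivot the obj-row RHS is 466/9 − (-5/3)·(20/3) = 566/9.

566/9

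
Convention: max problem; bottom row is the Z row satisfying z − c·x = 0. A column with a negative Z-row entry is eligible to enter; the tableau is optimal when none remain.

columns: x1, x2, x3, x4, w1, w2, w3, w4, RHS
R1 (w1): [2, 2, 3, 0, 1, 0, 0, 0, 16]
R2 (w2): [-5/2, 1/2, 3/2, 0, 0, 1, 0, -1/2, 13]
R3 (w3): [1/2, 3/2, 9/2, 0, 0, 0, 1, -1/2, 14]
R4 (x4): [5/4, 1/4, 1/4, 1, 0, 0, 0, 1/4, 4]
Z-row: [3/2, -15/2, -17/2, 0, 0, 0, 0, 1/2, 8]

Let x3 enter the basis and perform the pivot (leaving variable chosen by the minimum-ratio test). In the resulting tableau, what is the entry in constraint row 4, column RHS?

Ratio test on column x3 — row 1: 16/3 = 16/3; row 2: 13/(3/2) = 26/3; row 3: 14/(9/2) = 28/9; row 4: 4/(1/4) = 16. Minimum is 28/9 at row 3 (w3 leaves); pivot element 9/2.
Divide row 3 by 9/2; eliminate column x3 from the other rows.
Row 4 update in column RHS: 4 − (1/4)·(28/9) = 29/9.

29/9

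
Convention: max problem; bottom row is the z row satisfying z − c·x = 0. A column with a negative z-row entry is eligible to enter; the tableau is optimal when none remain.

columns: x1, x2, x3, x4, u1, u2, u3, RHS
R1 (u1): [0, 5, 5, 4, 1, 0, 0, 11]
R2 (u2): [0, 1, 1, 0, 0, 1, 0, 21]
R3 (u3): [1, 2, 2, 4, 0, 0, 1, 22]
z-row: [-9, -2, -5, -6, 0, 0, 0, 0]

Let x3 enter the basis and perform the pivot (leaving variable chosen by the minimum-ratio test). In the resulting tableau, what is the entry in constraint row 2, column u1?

Ratio test on column x3 — row 1: 11/5 = 11/5; row 2: 21/1 = 21; row 3: 22/2 = 11. Minimum is 11/5 at row 1 (u1 leaves); pivot element 5.
Divide row 1 by 5; eliminate column x3 from the other rows.
Row 2 update in column u1: 0 − 1·(1/5) = -1/5.

-1/5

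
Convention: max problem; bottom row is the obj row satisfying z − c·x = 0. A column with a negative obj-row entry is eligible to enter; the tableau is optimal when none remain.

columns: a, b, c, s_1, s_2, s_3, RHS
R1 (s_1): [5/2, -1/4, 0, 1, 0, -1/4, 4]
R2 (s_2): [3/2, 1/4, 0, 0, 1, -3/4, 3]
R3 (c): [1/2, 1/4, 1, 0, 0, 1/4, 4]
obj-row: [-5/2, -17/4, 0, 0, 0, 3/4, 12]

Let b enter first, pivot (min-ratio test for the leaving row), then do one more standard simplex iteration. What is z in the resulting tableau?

Ratio test on column b — row 1: entry -1/4 ≤ 0; row 2: 3/(1/4) = 12; row 3: 4/(1/4) = 16. Minimum is 12 at row 2 (s_2 leaves); pivot element 1/4.
Pivot on row 2; the obj-row RHS becomes 12 − (-17/4)·12 = 63.
Next entering variable (most negative obj-row entry -12): s_3.
Ratio test on column s_3 — row 1: entry -1 ≤ 0; row 2: entry -3 ≤ 0; row 3: 1/1 = 1. Minimum is 1 at row 3 (c leaves); pivot element 1.
After the second pivot the obj-row RHS is 63 − (-12)·1 = 75.

75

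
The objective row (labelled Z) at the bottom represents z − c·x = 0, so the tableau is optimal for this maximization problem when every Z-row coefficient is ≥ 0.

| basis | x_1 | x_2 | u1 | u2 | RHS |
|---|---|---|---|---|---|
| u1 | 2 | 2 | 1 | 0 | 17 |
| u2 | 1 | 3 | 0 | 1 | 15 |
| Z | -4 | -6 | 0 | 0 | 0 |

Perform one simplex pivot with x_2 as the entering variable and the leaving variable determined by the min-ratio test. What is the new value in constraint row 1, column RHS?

Ratio test on column x_2 — row 1: 17/2 = 17/2; row 2: 15/3 = 5. Minimum is 5 at row 2 (u2 leaves); pivot element 3.
Divide row 2 by 3; eliminate column x_2 from the other rows.
Row 1 update in column RHS: 17 − 2·5 = 7.

7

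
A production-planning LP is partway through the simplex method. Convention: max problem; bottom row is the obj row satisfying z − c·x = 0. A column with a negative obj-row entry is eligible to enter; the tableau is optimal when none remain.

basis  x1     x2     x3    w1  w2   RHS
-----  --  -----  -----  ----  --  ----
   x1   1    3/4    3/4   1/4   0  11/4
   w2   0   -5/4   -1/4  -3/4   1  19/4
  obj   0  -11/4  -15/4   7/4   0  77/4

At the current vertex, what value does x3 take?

x3 is not in the basis, so in the current basic feasible solution x3 = 0.

0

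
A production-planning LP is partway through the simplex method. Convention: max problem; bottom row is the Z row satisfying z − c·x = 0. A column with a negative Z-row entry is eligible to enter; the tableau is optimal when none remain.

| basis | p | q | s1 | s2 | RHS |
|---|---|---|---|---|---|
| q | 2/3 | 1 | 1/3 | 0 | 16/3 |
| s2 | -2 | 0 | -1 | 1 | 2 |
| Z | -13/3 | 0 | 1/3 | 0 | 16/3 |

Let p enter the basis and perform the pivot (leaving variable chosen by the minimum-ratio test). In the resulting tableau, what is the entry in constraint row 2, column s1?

0

Ratio test on column p — row 1: (16/3)/(2/3) = 8; row 2: entry -2 ≤ 0. Minimum is 8 at row 1 (q leaves); pivot element 2/3.
Divide row 1 by 2/3; eliminate column p from the other rows.
Row 2 update in column s1: -1 − (-2)·(1/2) = 0.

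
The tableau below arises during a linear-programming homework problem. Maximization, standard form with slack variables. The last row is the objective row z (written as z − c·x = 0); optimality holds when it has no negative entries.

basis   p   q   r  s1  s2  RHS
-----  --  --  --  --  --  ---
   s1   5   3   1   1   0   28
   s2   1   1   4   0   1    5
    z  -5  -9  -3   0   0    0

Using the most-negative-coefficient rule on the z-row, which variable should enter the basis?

Negative z-row entries: p: -5, q: -9, r: -3.
The most negative is -9 in column q, so q enters.

q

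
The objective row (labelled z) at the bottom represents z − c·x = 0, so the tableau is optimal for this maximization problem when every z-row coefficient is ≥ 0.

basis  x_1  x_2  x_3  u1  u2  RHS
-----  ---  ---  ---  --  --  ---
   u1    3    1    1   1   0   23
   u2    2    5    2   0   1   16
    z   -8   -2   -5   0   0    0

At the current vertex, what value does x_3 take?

x_3 is not in the basis, so in the current basic feasible solution x_3 = 0.

0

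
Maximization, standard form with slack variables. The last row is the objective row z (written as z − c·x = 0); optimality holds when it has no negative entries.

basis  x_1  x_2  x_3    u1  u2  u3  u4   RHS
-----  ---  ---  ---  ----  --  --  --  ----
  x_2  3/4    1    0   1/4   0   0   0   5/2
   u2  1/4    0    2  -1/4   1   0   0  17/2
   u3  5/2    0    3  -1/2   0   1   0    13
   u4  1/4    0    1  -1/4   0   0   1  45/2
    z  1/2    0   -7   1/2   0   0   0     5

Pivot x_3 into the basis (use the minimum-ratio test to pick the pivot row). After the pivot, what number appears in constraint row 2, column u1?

-1/8

Ratio test on column x_3 — row 1: entry 0 ≤ 0; row 2: (17/2)/2 = 17/4; row 3: 13/3 = 13/3; row 4: (45/2)/1 = 45/2. Minimum is 17/4 at row 2 (u2 leaves); pivot element 2.
Divide row 2 by 2; eliminate column x_3 from the other rows.
In the new row 2, the u1 entry is the old entry divided by the pivot: (-1/4)/2 = -1/8.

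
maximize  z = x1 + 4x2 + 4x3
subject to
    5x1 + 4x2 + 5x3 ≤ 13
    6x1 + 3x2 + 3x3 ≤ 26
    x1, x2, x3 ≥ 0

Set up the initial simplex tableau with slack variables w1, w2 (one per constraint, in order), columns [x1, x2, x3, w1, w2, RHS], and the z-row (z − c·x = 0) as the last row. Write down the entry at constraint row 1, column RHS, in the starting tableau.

The RHS of constraint 1 is b_1 = 13.

13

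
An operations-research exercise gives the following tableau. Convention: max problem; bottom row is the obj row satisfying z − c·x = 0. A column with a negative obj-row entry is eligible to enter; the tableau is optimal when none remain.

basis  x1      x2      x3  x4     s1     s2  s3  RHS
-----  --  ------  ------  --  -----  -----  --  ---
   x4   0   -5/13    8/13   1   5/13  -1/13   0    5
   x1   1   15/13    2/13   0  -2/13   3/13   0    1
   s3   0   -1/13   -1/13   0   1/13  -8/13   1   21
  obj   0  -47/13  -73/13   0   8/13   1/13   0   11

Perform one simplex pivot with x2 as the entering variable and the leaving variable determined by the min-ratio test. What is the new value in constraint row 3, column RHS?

Ratio test on column x2 — row 1: entry -5/13 ≤ 0; row 2: 1/(15/13) = 13/15; row 3: entry -1/13 ≤ 0. Minimum is 13/15 at row 2 (x1 leaves); pivot element 15/13.
Divide row 2 by 15/13; eliminate column x2 from the other rows.
Row 3 update in column RHS: 21 − (-1/13)·(13/15) = 316/15.

316/15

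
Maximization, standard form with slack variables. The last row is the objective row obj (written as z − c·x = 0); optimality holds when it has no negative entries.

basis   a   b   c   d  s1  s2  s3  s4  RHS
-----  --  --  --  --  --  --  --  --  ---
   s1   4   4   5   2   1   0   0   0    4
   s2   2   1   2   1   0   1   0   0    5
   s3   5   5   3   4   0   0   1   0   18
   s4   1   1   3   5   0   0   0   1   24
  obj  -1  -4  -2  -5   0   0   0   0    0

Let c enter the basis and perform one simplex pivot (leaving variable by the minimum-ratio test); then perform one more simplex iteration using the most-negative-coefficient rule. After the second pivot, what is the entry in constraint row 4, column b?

-9

Ratio test on column c — row 1: 4/5 = 4/5; row 2: 5/2 = 5/2; row 3: 18/3 = 6; row 4: 24/3 = 8. Minimum is 4/5 at row 1 (s1 leaves); pivot element 5.
Divide row 1 by 5; eliminate column c from the other rows.
Second iteration: most negative obj-row entry is -21/5 in column d, so d enters.
Ratio test on column d — row 1: (4/5)/(2/5) = 2; row 2: (17/5)/(1/5) = 17; row 3: (78/5)/(14/5) = 39/7; row 4: (108/5)/(19/5) = 108/19. Minimum is 2 at row 1 (c leaves); pivot element 2/5.
Divide row 1 by 2/5; eliminate column d from the other rows.
After both pivots, the entry at constraint row 4, column b is -9.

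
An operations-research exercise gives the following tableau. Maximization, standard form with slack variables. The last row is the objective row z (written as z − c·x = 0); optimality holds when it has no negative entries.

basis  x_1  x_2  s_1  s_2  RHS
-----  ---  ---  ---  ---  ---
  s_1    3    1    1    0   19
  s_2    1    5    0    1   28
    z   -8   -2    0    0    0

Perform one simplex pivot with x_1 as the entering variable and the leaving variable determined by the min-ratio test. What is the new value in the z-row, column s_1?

Ratio test on column x_1 — row 1: 19/3 = 19/3; row 2: 28/1 = 28. Minimum is 19/3 at row 1 (s_1 leaves); pivot element 3.
Divide row 1 by 3; eliminate column x_1 from the other rows.
z-row update in column s_1: 0 − (-8)·(1/3) = 8/3.

8/3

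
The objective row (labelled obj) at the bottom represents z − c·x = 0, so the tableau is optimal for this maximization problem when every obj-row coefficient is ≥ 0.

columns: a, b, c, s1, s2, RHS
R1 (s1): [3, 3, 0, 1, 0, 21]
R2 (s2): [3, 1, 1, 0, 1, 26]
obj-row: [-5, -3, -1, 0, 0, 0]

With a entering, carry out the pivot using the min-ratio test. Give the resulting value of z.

35

Ratio test on column a — row 1: 21/3 = 7; row 2: 26/3 = 26/3. Minimum is 7 at row 1 (s1 leaves); pivot element 3.
Pivot on row 1; the obj-row RHS becomes 0 − (-5)·7 = 35.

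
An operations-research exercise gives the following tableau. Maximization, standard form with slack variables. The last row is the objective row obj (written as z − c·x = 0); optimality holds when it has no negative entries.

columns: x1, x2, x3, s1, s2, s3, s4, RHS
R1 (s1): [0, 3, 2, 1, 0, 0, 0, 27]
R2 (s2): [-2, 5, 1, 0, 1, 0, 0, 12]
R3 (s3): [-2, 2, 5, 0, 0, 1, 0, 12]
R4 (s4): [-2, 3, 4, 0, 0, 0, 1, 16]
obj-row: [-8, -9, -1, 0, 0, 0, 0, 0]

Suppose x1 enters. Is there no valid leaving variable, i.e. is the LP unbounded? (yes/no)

Every constraint-row entry in column x1 is ≤ 0, so increasing x1 is unbounded.

yes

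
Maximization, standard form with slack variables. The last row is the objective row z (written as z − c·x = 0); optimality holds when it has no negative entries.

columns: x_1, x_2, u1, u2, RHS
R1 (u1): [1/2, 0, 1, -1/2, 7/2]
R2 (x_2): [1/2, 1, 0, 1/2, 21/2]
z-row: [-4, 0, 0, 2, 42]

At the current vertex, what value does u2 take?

0

u2 is not in the basis, so in the current basic feasible solution u2 = 0.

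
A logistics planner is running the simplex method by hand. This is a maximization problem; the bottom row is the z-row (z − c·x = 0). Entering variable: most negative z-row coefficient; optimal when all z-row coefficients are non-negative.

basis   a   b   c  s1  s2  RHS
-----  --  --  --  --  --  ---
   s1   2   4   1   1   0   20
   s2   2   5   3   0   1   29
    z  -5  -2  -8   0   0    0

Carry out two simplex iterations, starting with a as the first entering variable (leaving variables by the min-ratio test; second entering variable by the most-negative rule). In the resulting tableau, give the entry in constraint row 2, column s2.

Ratio test on column a — row 1: 20/2 = 10; row 2: 29/2 = 29/2. Minimum is 10 at row 1 (s1 leaves); pivot element 2.
Divide row 1 by 2; eliminate column a from the other rows.
Second iteration: most negative z-row entry is -11/2 in column c, so c enters.
Ratio test on column c — row 1: 10/(1/2) = 20; row 2: 9/2 = 9/2. Minimum is 9/2 at row 2 (s2 leaves); pivot element 2.
Divide row 2 by 2; eliminate column c from the other rows.
After both pivots, the entry at constraint row 2, column s2 is 1/2.

1/2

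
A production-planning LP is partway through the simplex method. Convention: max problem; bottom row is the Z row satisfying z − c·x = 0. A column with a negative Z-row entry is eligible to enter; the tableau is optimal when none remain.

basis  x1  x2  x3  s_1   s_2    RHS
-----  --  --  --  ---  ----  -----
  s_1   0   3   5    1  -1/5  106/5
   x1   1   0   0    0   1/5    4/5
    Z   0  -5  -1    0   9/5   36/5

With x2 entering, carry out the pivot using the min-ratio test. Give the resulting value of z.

Ratio test on column x2 — row 1: (106/5)/3 = 106/15; row 2: entry 0 ≤ 0. Minimum is 106/15 at row 1 (s_1 leaves); pivot element 3.
Pivot on row 1; the Z-row RHS becomes 36/5 − (-5)·(106/15) = 638/15.

638/15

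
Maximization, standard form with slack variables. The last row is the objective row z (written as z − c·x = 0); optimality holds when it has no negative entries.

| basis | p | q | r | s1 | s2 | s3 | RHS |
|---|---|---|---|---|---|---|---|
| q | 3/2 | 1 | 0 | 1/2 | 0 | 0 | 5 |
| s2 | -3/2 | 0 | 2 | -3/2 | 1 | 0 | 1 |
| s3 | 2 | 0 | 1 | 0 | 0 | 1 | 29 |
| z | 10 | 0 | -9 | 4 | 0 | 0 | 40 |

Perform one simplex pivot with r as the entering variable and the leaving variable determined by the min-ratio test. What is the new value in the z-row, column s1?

Ratio test on column r — row 1: entry 0 ≤ 0; row 2: 1/2 = 1/2; row 3: 29/1 = 29. Minimum is 1/2 at row 2 (s2 leaves); pivot element 2.
Divide row 2 by 2; eliminate column r from the other rows.
z-row update in column s1: 4 − (-9)·(-3/4) = -11/4.

-11/4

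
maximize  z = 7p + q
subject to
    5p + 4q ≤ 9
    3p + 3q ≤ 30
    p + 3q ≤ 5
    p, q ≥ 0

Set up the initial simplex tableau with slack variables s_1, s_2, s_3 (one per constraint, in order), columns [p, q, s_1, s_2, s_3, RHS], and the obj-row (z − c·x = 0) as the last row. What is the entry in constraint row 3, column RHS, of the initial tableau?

The RHS of constraint 3 is b_3 = 5.

5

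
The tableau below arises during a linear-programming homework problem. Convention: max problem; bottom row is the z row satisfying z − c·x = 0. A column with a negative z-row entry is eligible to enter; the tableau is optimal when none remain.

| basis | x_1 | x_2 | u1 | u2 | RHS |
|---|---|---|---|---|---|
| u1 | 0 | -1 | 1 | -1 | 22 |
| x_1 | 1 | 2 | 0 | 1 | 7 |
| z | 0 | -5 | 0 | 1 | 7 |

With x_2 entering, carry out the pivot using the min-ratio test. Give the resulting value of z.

49/2

Ratio test on column x_2 — row 1: entry -1 ≤ 0; row 2: 7/2 = 7/2. Minimum is 7/2 at row 2 (x_1 leaves); pivot element 2.
Pivot on row 2; the z-row RHS becomes 7 − (-5)·(7/2) = 49/2.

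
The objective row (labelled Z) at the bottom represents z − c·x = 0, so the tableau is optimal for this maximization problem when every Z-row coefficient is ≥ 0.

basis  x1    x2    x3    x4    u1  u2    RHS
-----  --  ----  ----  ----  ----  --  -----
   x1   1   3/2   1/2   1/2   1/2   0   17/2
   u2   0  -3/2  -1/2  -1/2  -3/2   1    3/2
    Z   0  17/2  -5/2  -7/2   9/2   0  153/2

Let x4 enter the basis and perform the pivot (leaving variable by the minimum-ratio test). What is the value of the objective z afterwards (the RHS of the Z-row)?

Ratio test on column x4 — row 1: (17/2)/(1/2) = 17; row 2: entry -1/2 ≤ 0. Minimum is 17 at row 1 (x1 leaves); pivot element 1/2.
Pivot on row 1; the Z-row RHS becomes 153/2 − (-7/2)·17 = 136.

136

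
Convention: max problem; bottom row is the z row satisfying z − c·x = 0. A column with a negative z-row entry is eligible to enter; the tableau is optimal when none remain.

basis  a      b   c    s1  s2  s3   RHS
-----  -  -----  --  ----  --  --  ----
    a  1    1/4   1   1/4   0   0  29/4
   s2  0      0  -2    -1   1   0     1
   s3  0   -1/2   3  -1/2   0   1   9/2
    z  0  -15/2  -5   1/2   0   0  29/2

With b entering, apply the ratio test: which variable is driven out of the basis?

a

Column b entries and ratios — a: (29/4)/(1/4) = 29; s2: 0 ≤ 0, skip; s3: -1/2 ≤ 0, skip.
Smallest ratio is 29 in the row of a, so a leaves.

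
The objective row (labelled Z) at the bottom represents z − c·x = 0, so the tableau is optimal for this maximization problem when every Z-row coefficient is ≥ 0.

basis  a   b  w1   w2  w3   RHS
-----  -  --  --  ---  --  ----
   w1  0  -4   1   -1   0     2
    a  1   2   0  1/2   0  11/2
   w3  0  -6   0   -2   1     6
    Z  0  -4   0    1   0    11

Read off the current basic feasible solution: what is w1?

w1 is basic (row 1); its value is the RHS of that row, 2.

2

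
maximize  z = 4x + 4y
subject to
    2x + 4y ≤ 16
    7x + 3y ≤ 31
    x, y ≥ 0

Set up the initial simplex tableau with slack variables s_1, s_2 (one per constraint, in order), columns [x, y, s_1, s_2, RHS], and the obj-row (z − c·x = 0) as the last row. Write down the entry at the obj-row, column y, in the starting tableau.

The obj-row carries the negated objective coefficients: the y entry is -4.

-4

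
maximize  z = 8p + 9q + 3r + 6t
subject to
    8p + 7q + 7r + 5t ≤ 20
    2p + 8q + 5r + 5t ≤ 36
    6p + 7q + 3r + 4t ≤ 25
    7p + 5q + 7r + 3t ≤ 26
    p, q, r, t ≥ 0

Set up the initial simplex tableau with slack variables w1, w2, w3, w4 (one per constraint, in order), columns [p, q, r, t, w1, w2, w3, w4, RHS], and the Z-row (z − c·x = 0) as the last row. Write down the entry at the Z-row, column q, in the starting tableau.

-9

The Z-row carries the negated objective coefficients: the q entry is -9.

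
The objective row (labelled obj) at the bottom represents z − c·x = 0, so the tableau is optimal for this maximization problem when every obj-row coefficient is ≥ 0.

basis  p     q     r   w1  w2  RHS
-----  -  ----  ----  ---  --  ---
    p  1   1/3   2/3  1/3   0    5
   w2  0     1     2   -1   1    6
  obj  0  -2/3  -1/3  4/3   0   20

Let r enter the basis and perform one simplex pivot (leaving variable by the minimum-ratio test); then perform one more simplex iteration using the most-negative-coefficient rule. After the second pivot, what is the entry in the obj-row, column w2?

Ratio test on column r — row 1: 5/(2/3) = 15/2; row 2: 6/2 = 3. Minimum is 3 at row 2 (w2 leaves); pivot element 2.
Divide row 2 by 2; eliminate column r from the other rows.
Second iteration: most negative obj-row entry is -1/2 in column q, so q enters.
Ratio test on column q — row 1: entry 0 ≤ 0; row 2: 3/(1/2) = 6. Minimum is 6 at row 2 (r leaves); pivot element 1/2.
Divide row 2 by 1/2; eliminate column q from the other rows.
After both pivots, the entry at the obj-row, column w2 is 2/3.

2/3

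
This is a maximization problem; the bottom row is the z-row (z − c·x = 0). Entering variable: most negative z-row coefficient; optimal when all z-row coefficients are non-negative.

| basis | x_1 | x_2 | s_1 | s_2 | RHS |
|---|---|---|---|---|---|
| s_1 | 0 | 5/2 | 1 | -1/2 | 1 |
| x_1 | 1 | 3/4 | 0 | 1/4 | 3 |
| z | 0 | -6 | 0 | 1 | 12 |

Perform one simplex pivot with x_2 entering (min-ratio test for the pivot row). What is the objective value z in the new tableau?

72/5

Ratio test on column x_2 — row 1: 1/(5/2) = 2/5; row 2: 3/(3/4) = 4. Minimum is 2/5 at row 1 (s_1 leaves); pivot element 5/2.
Pivot on row 1; the z-row RHS becomes 12 − (-6)·(2/5) = 72/5.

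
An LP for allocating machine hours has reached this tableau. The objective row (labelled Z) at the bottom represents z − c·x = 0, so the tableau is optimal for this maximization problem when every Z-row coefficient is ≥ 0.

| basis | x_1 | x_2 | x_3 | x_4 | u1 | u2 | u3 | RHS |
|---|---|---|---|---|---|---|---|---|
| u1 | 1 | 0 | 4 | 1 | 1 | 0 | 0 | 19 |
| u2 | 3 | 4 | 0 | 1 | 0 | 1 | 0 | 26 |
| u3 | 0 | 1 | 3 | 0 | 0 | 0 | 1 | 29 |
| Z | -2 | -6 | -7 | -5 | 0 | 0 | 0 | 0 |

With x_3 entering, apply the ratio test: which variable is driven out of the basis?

u1

Column x_3 entries and ratios — u1: 19/4 = 19/4; u2: 0 ≤ 0, skip; u3: 29/3 = 29/3.
Smallest ratio is 19/4 in the row of u1, so u1 leaves.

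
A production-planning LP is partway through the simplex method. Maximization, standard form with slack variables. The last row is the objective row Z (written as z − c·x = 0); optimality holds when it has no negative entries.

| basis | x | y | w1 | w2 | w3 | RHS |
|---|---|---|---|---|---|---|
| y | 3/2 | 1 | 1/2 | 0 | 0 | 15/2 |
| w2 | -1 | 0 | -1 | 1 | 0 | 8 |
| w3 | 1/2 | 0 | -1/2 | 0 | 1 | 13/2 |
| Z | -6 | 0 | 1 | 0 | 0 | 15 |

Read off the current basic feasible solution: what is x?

x is not in the basis, so in the current basic feasible solution x = 0.

0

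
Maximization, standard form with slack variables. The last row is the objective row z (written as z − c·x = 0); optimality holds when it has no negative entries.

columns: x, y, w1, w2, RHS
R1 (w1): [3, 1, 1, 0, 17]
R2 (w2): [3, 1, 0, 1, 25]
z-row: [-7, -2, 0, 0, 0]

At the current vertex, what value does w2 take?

w2 is basic (row 2); its value is the RHS of that row, 25.

25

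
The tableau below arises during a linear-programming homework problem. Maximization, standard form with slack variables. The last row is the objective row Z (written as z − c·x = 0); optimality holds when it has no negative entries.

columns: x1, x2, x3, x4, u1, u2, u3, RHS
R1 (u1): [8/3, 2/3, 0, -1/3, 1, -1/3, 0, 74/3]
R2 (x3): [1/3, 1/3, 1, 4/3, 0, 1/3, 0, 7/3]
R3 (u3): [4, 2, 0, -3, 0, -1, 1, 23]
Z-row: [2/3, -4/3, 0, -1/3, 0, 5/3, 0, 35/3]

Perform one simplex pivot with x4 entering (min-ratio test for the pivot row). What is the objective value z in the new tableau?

49/4

Ratio test on column x4 — row 1: entry -1/3 ≤ 0; row 2: (7/3)/(4/3) = 7/4; row 3: entry -3 ≤ 0. Minimum is 7/4 at row 2 (x3 leaves); pivot element 4/3.
Pivot on row 2; the Z-row RHS becomes 35/3 − (-1/3)·(7/4) = 49/4.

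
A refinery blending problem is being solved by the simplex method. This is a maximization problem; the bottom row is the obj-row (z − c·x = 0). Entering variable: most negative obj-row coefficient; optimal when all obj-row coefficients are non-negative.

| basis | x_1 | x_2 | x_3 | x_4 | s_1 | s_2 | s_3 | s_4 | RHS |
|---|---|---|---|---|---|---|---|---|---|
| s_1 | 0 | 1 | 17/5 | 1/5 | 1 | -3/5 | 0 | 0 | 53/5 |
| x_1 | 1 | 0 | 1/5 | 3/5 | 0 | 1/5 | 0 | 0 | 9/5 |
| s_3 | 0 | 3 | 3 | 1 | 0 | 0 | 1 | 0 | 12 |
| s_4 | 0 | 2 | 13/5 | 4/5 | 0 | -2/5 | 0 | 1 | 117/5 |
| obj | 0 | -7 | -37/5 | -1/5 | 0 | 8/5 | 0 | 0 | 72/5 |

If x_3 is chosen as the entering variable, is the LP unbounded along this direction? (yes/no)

no

Column x_3 has positive entries in row(s) 1, 2, 3, 4, so the ratio test bounds it — not unbounded.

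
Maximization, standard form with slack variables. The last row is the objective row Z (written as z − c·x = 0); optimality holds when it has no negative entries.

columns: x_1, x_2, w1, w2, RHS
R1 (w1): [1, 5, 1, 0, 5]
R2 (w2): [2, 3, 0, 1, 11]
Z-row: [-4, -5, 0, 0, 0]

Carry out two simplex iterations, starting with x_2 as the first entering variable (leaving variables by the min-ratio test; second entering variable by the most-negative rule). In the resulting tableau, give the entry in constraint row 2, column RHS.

1

Ratio test on column x_2 — row 1: 5/5 = 1; row 2: 11/3 = 11/3. Minimum is 1 at row 1 (w1 leaves); pivot element 5.
Divide row 1 by 5; eliminate column x_2 from the other rows.
Second iteration: most negative Z-row entry is -3 in column x_1, so x_1 enters.
Ratio test on column x_1 — row 1: 1/(1/5) = 5; row 2: 8/(7/5) = 40/7. Minimum is 5 at row 1 (x_2 leaves); pivot element 1/5.
Divide row 1 by 1/5; eliminate column x_1 from the other rows.
After both pivots, the entry at constraint row 2, column RHS is 1.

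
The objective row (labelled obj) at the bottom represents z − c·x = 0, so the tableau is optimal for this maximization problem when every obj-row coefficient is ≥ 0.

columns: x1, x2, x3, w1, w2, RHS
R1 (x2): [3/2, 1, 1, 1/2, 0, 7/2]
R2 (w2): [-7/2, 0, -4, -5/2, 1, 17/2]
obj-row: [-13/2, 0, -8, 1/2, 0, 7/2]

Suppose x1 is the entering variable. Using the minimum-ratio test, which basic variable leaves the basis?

Column x1 entries and ratios — x2: (7/2)/(3/2) = 7/3; w2: -7/2 ≤ 0, skip.
Smallest ratio is 7/3 in the row of x2, so x2 leaves.

x2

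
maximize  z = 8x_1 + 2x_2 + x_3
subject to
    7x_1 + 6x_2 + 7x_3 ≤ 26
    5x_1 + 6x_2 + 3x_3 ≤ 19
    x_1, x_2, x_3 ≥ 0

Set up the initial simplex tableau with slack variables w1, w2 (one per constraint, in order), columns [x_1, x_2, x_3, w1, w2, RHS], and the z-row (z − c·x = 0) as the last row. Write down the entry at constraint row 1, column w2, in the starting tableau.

0

Slack w2 belongs to constraint 2; its column is the unit vector e_2, so the entry in row 1 is 0.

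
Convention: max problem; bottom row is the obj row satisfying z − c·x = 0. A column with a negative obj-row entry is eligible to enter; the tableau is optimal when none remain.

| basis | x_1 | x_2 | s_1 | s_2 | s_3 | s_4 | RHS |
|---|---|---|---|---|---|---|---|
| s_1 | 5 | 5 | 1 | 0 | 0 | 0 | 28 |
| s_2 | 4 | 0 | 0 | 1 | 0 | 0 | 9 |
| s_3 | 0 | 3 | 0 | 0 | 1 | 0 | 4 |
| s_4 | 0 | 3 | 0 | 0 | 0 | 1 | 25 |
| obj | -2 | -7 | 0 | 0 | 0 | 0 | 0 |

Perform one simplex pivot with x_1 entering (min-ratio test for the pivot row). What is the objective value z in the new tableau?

9/2

Ratio test on column x_1 — row 1: 28/5 = 28/5; row 2: 9/4 = 9/4; row 3: entry 0 ≤ 0; row 4: entry 0 ≤ 0. Minimum is 9/4 at row 2 (s_2 leaves); pivot element 4.
Pivot on row 2; the obj-row RHS becomes 0 − (-2)·(9/4) = 9/2.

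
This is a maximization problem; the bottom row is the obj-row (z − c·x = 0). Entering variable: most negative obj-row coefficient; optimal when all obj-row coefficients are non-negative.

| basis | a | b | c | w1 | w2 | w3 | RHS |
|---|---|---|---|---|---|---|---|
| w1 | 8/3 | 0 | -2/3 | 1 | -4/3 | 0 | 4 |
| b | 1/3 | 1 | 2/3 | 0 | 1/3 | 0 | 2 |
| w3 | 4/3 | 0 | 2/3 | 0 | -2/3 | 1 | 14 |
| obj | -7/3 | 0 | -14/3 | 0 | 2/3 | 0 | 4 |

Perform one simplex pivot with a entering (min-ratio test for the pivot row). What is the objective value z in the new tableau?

Ratio test on column a — row 1: 4/(8/3) = 3/2; row 2: 2/(1/3) = 6; row 3: 14/(4/3) = 21/2. Minimum is 3/2 at row 1 (w1 leaves); pivot element 8/3.
Pivot on row 1; the obj-row RHS becomes 4 − (-7/3)·(3/2) = 15/2.

15/2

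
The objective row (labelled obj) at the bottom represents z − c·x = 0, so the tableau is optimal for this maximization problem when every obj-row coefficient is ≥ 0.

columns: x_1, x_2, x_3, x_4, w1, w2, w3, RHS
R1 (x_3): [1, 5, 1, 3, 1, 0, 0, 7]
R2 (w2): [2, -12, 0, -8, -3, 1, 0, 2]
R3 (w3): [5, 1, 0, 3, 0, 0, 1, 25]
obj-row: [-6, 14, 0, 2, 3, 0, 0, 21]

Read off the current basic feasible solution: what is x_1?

x_1 is not in the basis, so in the current basic feasible solution x_1 = 0.

0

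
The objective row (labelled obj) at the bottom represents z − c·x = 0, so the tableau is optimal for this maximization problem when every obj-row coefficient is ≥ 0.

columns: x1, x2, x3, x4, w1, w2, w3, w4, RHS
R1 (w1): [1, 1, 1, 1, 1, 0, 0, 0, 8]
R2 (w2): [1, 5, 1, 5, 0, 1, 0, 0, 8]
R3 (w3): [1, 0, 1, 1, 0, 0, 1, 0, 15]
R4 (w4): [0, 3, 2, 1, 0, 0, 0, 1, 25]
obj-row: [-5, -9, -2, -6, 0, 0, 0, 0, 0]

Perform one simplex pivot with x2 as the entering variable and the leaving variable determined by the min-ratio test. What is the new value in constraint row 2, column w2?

Ratio test on column x2 — row 1: 8/1 = 8; row 2: 8/5 = 8/5; row 3: entry 0 ≤ 0; row 4: 25/3 = 25/3. Minimum is 8/5 at row 2 (w2 leaves); pivot element 5.
Divide row 2 by 5; eliminate column x2 from the other rows.
In the new row 2, the w2 entry is the old entry divided by the pivot: 1/5 = 1/5.

1/5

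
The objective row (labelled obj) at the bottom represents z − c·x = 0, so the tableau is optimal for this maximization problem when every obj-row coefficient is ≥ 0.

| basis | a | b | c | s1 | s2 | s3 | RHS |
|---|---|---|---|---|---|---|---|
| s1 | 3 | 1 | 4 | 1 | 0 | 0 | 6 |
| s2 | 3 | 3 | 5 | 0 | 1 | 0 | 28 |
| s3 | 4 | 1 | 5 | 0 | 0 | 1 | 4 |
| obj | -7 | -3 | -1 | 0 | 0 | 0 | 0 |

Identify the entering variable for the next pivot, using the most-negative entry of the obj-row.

a

Negative obj-row entries: a: -7, b: -3, c: -1.
The most negative is -7 in column a, so a enters.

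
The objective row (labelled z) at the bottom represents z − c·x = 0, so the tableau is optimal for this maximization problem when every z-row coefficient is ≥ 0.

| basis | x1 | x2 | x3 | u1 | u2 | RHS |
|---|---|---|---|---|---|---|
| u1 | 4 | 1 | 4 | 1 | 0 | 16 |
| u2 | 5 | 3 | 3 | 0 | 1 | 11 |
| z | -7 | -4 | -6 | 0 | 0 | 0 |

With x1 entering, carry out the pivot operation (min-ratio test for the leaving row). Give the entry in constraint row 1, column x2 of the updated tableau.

Ratio test on column x1 — row 1: 16/4 = 4; row 2: 11/5 = 11/5. Minimum is 11/5 at row 2 (u2 leaves); pivot element 5.
Divide row 2 by 5; eliminate column x1 from the other rows.
Row 1 update in column x2: 1 − 4·(3/5) = -7/5.

-7/5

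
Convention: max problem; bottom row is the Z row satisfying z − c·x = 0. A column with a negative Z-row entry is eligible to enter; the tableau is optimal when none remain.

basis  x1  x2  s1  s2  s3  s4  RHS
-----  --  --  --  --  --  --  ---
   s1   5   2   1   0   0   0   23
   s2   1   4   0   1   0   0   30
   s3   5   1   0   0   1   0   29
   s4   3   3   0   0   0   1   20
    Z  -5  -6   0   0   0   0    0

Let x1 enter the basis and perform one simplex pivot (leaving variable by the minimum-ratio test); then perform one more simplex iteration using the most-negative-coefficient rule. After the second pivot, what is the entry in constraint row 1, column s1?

1/3

Ratio test on column x1 — row 1: 23/5 = 23/5; row 2: 30/1 = 30; row 3: 29/5 = 29/5; row 4: 20/3 = 20/3. Minimum is 23/5 at row 1 (s1 leaves); pivot element 5.
Divide row 1 by 5; eliminate column x1 from the other rows.
Second iteration: most negative Z-row entry is -4 in column x2, so x2 enters.
Ratio test on column x2 — row 1: (23/5)/(2/5) = 23/2; row 2: (127/5)/(18/5) = 127/18; row 3: entry -1 ≤ 0; row 4: (31/5)/(9/5) = 31/9. Minimum is 31/9 at row 4 (s4 leaves); pivot element 9/5.
Divide row 4 by 9/5; eliminate column x2 from the other rows.
After both pivots, the entry at constraint row 1, column s1 is 1/3.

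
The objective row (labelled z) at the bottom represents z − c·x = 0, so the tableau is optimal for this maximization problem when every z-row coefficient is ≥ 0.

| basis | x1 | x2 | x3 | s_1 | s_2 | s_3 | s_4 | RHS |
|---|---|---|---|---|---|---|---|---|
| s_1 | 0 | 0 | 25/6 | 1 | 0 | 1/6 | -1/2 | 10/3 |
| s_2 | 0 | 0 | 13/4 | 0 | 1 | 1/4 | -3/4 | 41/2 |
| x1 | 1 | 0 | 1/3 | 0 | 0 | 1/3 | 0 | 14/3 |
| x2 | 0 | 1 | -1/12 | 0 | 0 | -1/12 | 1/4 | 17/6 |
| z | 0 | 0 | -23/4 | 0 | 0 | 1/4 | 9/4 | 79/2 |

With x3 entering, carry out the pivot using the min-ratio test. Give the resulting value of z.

Ratio test on column x3 — row 1: (10/3)/(25/6) = 4/5; row 2: (41/2)/(13/4) = 82/13; row 3: (14/3)/(1/3) = 14; row 4: entry -1/12 ≤ 0. Minimum is 4/5 at row 1 (s_1 leaves); pivot element 25/6.
Pivot on row 1; the z-row RHS becomes 79/2 − (-23/4)·(4/5) = 441/10.

441/10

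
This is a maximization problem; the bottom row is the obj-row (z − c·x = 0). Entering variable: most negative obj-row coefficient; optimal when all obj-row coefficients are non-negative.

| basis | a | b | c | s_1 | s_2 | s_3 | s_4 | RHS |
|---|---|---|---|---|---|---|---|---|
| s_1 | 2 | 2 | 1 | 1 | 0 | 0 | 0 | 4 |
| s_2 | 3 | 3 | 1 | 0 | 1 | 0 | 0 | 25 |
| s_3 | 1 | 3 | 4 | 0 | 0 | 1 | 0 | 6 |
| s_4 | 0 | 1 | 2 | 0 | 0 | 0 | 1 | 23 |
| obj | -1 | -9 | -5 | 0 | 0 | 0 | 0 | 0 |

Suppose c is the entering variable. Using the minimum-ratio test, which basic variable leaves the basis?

s_3

Column c entries and ratios — s_1: 4/1 = 4; s_2: 25/1 = 25; s_3: 6/4 = 3/2; s_4: 23/2 = 23/2.
Smallest ratio is 3/2 in the row of s_3, so s_3 leaves.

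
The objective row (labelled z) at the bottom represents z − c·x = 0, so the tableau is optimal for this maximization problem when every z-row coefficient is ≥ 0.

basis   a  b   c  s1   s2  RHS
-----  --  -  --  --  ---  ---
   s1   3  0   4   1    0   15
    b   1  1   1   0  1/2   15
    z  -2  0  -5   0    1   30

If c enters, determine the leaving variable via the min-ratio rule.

s1

Column c entries and ratios — s1: 15/4 = 15/4; b: 15/1 = 15.
Smallest ratio is 15/4 in the row of s1, so s1 leaves.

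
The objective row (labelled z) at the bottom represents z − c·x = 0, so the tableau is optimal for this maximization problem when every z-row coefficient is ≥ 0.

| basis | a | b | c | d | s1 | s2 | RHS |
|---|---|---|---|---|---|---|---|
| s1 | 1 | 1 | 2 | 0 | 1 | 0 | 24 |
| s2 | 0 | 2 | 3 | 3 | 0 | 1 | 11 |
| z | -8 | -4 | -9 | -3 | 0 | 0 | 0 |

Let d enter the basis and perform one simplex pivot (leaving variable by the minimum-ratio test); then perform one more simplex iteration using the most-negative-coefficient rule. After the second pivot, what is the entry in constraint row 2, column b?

Ratio test on column d — row 1: entry 0 ≤ 0; row 2: 11/3 = 11/3. Minimum is 11/3 at row 2 (s2 leaves); pivot element 3.
Divide row 2 by 3; eliminate column d from the other rows.
Second iteration: most negative z-row entry is -8 in column a, so a enters.
Ratio test on column a — row 1: 24/1 = 24; row 2: entry 0 ≤ 0. Minimum is 24 at row 1 (s1 leaves); pivot element 1.
Divide row 1 by 1; eliminate column a from the other rows.
After both pivots, the entry at constraint row 2, column b is 2/3.

2/3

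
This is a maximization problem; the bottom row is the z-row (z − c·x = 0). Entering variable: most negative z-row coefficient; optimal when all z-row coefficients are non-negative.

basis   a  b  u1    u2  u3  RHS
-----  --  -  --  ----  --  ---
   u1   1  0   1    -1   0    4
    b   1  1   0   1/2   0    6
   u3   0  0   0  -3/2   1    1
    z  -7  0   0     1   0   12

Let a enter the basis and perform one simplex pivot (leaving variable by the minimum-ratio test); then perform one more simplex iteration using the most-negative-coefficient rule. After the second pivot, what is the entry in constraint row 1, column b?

Ratio test on column a — row 1: 4/1 = 4; row 2: 6/1 = 6; row 3: entry 0 ≤ 0. Minimum is 4 at row 1 (u1 leaves); pivot element 1.
Divide row 1 by 1; eliminate column a from the other rows.
Second iteration: most negative z-row entry is -6 in column u2, so u2 enters.
Ratio test on column u2 — row 1: entry -1 ≤ 0; row 2: 2/(3/2) = 4/3; row 3: entry -3/2 ≤ 0. Minimum is 4/3 at row 2 (b leaves); pivot element 3/2.
Divide row 2 by 3/2; eliminate column u2 from the other rows.
After both pivots, the entry at constraint row 1, column b is 2/3.

2/3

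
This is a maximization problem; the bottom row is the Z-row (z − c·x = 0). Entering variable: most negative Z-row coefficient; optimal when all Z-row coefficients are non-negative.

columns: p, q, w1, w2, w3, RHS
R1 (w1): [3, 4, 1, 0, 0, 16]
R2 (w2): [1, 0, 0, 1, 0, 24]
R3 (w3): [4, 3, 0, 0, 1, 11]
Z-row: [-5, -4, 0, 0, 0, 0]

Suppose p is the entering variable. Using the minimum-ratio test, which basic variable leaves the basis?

Column p entries and ratios — w1: 16/3 = 16/3; w2: 24/1 = 24; w3: 11/4 = 11/4.
Smallest ratio is 11/4 in the row of w3, so w3 leaves.

w3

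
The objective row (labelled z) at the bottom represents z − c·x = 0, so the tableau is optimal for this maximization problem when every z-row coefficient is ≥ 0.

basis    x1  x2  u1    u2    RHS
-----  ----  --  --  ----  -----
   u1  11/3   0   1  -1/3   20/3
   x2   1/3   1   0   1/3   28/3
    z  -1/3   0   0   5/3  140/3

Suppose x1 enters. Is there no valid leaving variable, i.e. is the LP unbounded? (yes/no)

Column x1 has positive entries in row(s) 1, 2, so the ratio test bounds it — not unbounded.

no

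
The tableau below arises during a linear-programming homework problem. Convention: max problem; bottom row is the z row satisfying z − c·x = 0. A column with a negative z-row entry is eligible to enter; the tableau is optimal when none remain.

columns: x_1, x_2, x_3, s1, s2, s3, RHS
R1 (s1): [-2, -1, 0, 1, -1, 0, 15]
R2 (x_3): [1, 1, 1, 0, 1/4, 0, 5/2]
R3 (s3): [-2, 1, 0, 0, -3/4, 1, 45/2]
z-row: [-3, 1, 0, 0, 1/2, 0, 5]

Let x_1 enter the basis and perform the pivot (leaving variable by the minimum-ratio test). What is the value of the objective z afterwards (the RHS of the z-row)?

25/2

Ratio test on column x_1 — row 1: entry -2 ≤ 0; row 2: (5/2)/1 = 5/2; row 3: entry -2 ≤ 0. Minimum is 5/2 at row 2 (x_3 leaves); pivot element 1.
Pivot on row 2; the z-row RHS becomes 5 − (-3)·(5/2) = 25/2.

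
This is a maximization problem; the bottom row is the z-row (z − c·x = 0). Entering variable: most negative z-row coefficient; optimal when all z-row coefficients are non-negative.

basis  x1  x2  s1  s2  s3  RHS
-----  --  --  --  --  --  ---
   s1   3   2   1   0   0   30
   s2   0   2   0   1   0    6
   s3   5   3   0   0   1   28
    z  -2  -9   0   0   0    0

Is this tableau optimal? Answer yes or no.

The z-row has a negative entry -9 in column x2, so it is not optimal.

no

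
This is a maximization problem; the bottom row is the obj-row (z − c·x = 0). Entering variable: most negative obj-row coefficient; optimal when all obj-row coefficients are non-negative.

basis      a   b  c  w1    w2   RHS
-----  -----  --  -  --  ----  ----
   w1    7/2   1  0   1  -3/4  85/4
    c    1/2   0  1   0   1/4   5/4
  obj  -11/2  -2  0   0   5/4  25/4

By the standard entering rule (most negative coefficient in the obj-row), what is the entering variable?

Negative obj-row entries: a: -11/2, b: -2.
The most negative is -11/2 in column a, so a enters.

a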